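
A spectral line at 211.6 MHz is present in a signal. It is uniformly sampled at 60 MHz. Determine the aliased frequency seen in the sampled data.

211.6 MHz mod fs = 31.6 MHz.
31.6 MHz > fs/2 = 30 MHz, folds to fs − 31.6 MHz = 28.4 MHz.

28.4 MHz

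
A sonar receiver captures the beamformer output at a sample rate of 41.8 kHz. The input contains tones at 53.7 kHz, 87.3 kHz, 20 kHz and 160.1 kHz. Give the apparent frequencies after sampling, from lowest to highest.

3.7 kHz, 7.1 kHz, 11.9 kHz, 20 kHz

fs/2 = 20.9 kHz.
53.7 kHz mod fs = 11.9 kHz.
11.9 kHz ≤ fs/2 = 20.9 kHz, appears at 11.9 kHz.
87.3 kHz mod fs = 3.7 kHz.
3.7 kHz ≤ fs/2 = 20.9 kHz, appears at 3.7 kHz.
20 kHz ≤ fs/2 = 20.9 kHz, passes unchanged.
160.1 kHz mod fs = 34.7 kHz.
34.7 kHz > fs/2 = 20.9 kHz, folds to fs − 34.7 kHz = 7.1 kHz.
Distinct values: {3.7 kHz, 7.1 kHz, 11.9 kHz, 20 kHz}.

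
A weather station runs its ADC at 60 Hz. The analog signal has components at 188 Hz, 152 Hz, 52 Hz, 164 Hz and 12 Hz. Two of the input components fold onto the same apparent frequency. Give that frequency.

fs/2 = 30 Hz.
188 Hz mod fs = 8 Hz.
8 Hz ≤ fs/2 = 30 Hz, appears at 8 Hz.
152 Hz mod fs = 32 Hz.
32 Hz > fs/2 = 30 Hz, folds to fs − 32 Hz = 28 Hz.
52 Hz > fs/2 = 30 Hz, folds to fs − 52 Hz = 8 Hz.
164 Hz mod fs = 44 Hz.
44 Hz > fs/2 = 30 Hz, folds to fs − 44 Hz = 16 Hz.
12 Hz ≤ fs/2 = 30 Hz, passes unchanged.
52 Hz and 188 Hz both map to 8 Hz.

8 Hz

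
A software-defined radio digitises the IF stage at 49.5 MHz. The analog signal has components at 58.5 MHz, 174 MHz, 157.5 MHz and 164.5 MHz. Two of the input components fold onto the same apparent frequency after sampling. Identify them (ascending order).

fs/2 = 24.75 MHz.
58.5 MHz mod fs = 9 MHz.
9 MHz ≤ fs/2 = 24.75 MHz, appears at 9 MHz.
174 MHz mod fs = 25.5 MHz.
25.5 MHz > fs/2 = 24.75 MHz, folds to fs − 25.5 MHz = 24 MHz.
157.5 MHz mod fs = 9 MHz.
9 MHz ≤ fs/2 = 24.75 MHz, appears at 9 MHz.
164.5 MHz mod fs = 16 MHz.
16 MHz ≤ fs/2 = 24.75 MHz, appears at 16 MHz.
58.5 MHz and 157.5 MHz both map to 9 MHz.

58.5 MHz, 157.5 MHz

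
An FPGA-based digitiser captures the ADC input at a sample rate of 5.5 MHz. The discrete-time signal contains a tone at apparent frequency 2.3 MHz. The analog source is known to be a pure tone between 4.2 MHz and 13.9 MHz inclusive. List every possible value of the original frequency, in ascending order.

Frequencies that alias to 2.3 MHz are k·fs ± 2.3 MHz for integer k ≥ 0.
k=0: 2.3 MHz.
k=1: 3.2 MHz, 7.8 MHz.
k=2: 8.7 MHz, 13.3 MHz.
k=3: 14.2 MHz, 18.8 MHz.
Within [4.2 MHz, 13.9 MHz]: 7.8 MHz, 8.7 MHz, 13.3 MHz.

7.8 MHz, 8.7 MHz, 13.3 MHz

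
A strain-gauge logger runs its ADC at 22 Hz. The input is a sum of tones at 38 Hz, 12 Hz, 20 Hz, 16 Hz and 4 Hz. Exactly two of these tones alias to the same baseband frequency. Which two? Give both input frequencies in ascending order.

fs/2 = 11 Hz.
38 Hz mod fs = 16 Hz.
16 Hz > fs/2 = 11 Hz, folds to fs − 16 Hz = 6 Hz.
12 Hz > fs/2 = 11 Hz, folds to fs − 12 Hz = 10 Hz.
20 Hz > fs/2 = 11 Hz, folds to fs − 20 Hz = 2 Hz.
16 Hz > fs/2 = 11 Hz, folds to fs − 16 Hz = 6 Hz.
4 Hz ≤ fs/2 = 11 Hz, passes unchanged.
16 Hz and 38 Hz both map to 6 Hz.

16 Hz, 38 Hz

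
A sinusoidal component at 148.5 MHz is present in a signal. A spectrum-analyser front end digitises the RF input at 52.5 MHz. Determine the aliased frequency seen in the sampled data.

148.5 MHz mod fs = 43.5 MHz.
43.5 MHz > fs/2 = 26.25 MHz, folds to fs − 43.5 MHz = 9 MHz.

9 MHz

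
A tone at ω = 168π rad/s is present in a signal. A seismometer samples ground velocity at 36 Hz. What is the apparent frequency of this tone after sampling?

ω = 168π rad/s → f = ω/(2π) = 84 Hz.
84 Hz mod fs = 12 Hz.
12 Hz ≤ fs/2 = 18 Hz, appears at 12 Hz.

12 Hz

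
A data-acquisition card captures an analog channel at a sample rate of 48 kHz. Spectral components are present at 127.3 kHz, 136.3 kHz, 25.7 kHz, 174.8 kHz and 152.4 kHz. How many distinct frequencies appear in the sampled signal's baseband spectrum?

fs/2 = 24 kHz.
127.3 kHz mod fs = 31.3 kHz.
31.3 kHz > fs/2 = 24 kHz, folds to fs − 31.3 kHz = 16.7 kHz.
136.3 kHz mod fs = 40.3 kHz.
40.3 kHz > fs/2 = 24 kHz, folds to fs − 40.3 kHz = 7.7 kHz.
25.7 kHz > fs/2 = 24 kHz, folds to fs − 25.7 kHz = 22.3 kHz.
174.8 kHz mod fs = 30.8 kHz.
30.8 kHz > fs/2 = 24 kHz, folds to fs − 30.8 kHz = 17.2 kHz.
152.4 kHz mod fs = 8.4 kHz.
8.4 kHz ≤ fs/2 = 24 kHz, appears at 8.4 kHz.
Distinct values: {7.7 kHz, 8.4 kHz, 16.7 kHz, 17.2 kHz, 22.3 kHz} → 5.

5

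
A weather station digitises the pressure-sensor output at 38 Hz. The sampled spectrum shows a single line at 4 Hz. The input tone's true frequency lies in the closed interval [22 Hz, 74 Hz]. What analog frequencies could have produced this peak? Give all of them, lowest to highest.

Frequencies that alias to 4 Hz are k·fs ± 4 Hz for integer k ≥ 0.
k=0: 4 Hz.
k=1: 34 Hz, 42 Hz.
k=2: 72 Hz, 80 Hz.
k=3: 110 Hz, 118 Hz.
Within [22 Hz, 74 Hz]: 34 Hz, 42 Hz, 72 Hz.

34 Hz, 42 Hz, 72 Hz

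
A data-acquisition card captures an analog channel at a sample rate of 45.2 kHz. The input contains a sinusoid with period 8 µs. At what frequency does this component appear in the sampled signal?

T = 8 µs → f = 1/T = 125 kHz.
125 kHz mod fs = 34.6 kHz.
34.6 kHz > fs/2 = 22.6 kHz, folds to fs − 34.6 kHz = 10.6 kHz.

10.6 kHz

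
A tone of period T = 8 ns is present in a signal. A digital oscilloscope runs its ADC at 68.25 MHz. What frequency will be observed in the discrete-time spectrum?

11.5 MHz

T = 8 ns → f = 1/T = 125 MHz.
125 MHz mod fs = 56.75 MHz.
56.75 MHz > fs/2 = 34.125 MHz, folds to fs − 56.75 MHz = 11.5 MHz.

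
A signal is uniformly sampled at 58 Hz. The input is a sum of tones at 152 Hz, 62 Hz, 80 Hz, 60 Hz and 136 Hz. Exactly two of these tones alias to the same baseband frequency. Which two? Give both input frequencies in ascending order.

80 Hz, 152 Hz

fs/2 = 29 Hz.
152 Hz mod fs = 36 Hz.
36 Hz > fs/2 = 29 Hz, folds to fs − 36 Hz = 22 Hz.
62 Hz mod fs = 4 Hz.
4 Hz ≤ fs/2 = 29 Hz, appears at 4 Hz.
80 Hz mod fs = 22 Hz.
22 Hz ≤ fs/2 = 29 Hz, appears at 22 Hz.
60 Hz mod fs = 2 Hz.
2 Hz ≤ fs/2 = 29 Hz, appears at 2 Hz.
136 Hz mod fs = 20 Hz.
20 Hz ≤ fs/2 = 29 Hz, appears at 20 Hz.
80 Hz and 152 Hz both map to 22 Hz.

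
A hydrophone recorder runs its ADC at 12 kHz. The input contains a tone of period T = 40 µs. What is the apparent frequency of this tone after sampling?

1 kHz

T = 40 µs → f = 1/T = 25 kHz.
25 kHz mod fs = 1 kHz.
1 kHz ≤ fs/2 = 6 kHz, appears at 1 kHz.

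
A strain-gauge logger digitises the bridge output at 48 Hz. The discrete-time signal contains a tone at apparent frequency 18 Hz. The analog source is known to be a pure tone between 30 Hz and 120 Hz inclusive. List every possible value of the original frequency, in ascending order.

30 Hz, 66 Hz, 78 Hz, 114 Hz

Frequencies that alias to 18 Hz are k·fs ± 18 Hz for integer k ≥ 0.
k=0: 18 Hz.
k=1: 30 Hz, 66 Hz.
k=2: 78 Hz, 114 Hz.
k=3: 126 Hz, 162 Hz.
Within [30 Hz, 120 Hz]: 30 Hz, 66 Hz, 78 Hz, 114 Hz.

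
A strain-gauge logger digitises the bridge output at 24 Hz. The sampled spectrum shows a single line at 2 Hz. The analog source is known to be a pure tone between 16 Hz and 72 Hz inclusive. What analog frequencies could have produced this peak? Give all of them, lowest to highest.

Frequencies that alias to 2 Hz are k·fs ± 2 Hz for integer k ≥ 0.
k=0: 2 Hz.
k=1: 22 Hz, 26 Hz.
k=2: 46 Hz, 50 Hz.
k=3: 70 Hz, 74 Hz.
k=4: 94 Hz, 98 Hz.
Within [16 Hz, 72 Hz]: 22 Hz, 26 Hz, 46 Hz, 50 Hz, 70 Hz.

22 Hz, 26 Hz, 46 Hz, 50 Hz, 70 Hz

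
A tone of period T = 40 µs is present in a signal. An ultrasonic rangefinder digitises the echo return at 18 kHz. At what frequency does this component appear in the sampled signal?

T = 40 µs → f = 1/T = 25 kHz.
25 kHz mod fs = 7 kHz.
7 kHz ≤ fs/2 = 9 kHz, appears at 7 kHz.

7 kHz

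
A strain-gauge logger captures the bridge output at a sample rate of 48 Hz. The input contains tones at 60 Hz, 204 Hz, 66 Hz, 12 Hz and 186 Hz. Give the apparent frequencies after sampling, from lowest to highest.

6 Hz, 12 Hz, 18 Hz

fs/2 = 24 Hz.
60 Hz mod fs = 12 Hz.
12 Hz ≤ fs/2 = 24 Hz, appears at 12 Hz.
204 Hz mod fs = 12 Hz.
12 Hz ≤ fs/2 = 24 Hz, appears at 12 Hz.
66 Hz mod fs = 18 Hz.
18 Hz ≤ fs/2 = 24 Hz, appears at 18 Hz.
12 Hz ≤ fs/2 = 24 Hz, passes unchanged.
186 Hz mod fs = 42 Hz.
42 Hz > fs/2 = 24 Hz, folds to fs − 42 Hz = 6 Hz.
Distinct values: {6 Hz, 12 Hz, 18 Hz}.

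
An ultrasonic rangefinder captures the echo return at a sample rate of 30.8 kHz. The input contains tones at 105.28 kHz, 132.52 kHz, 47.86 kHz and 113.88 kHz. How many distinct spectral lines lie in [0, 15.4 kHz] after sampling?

3

fs/2 = 15.4 kHz.
105.28 kHz mod fs = 12.88 kHz.
12.88 kHz ≤ fs/2 = 15.4 kHz, appears at 12.88 kHz.
132.52 kHz mod fs = 9.32 kHz.
9.32 kHz ≤ fs/2 = 15.4 kHz, appears at 9.32 kHz.
47.86 kHz mod fs = 17.06 kHz.
17.06 kHz > fs/2 = 15.4 kHz, folds to fs − 17.06 kHz = 13.74 kHz.
113.88 kHz mod fs = 21.48 kHz.
21.48 kHz > fs/2 = 15.4 kHz, folds to fs − 21.48 kHz = 9.32 kHz.
Distinct values: {9.32 kHz, 12.88 kHz, 13.74 kHz} → 3.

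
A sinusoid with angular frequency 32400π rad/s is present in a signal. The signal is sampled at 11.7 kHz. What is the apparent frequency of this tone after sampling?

ω = 32400π rad/s → f = ω/(2π) = 16200 Hz = 16.2 kHz.
16.2 kHz mod fs = 4.5 kHz.
4.5 kHz ≤ fs/2 = 5.85 kHz, appears at 4.5 kHz.

4.5 kHz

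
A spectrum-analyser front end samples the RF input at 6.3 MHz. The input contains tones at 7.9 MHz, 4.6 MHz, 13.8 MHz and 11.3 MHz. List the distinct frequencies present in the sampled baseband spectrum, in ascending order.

1.2 MHz, 1.3 MHz, 1.6 MHz, 1.7 MHz

fs/2 = 3.15 MHz.
7.9 MHz mod fs = 1.6 MHz.
1.6 MHz ≤ fs/2 = 3.15 MHz, appears at 1.6 MHz.
4.6 MHz > fs/2 = 3.15 MHz, folds to fs − 4.6 MHz = 1.7 MHz.
13.8 MHz mod fs = 1.2 MHz.
1.2 MHz ≤ fs/2 = 3.15 MHz, appears at 1.2 MHz.
11.3 MHz mod fs = 5 MHz.
5 MHz > fs/2 = 3.15 MHz, folds to fs − 5 MHz = 1.3 MHz.
Distinct values: {1.2 MHz, 1.3 MHz, 1.6 MHz, 1.7 MHz}.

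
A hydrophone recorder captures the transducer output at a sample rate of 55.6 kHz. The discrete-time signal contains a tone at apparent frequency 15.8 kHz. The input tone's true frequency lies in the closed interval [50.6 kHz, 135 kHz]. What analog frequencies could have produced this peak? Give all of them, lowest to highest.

Frequencies that alias to 15.8 kHz are k·fs ± 15.8 kHz for integer k ≥ 0.
k=0: 15.8 kHz.
k=1: 39.8 kHz, 71.4 kHz.
k=2: 95.4 kHz, 127 kHz.
k=3: 151 kHz, 182.6 kHz.
Within [50.6 kHz, 135 kHz]: 71.4 kHz, 95.4 kHz, 127 kHz.

71.4 kHz, 95.4 kHz, 127 kHz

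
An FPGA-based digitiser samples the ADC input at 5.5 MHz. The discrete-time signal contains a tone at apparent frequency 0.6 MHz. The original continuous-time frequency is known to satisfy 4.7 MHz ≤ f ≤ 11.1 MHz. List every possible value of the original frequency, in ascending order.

Frequencies that alias to 0.6 MHz are k·fs ± 0.6 MHz for integer k ≥ 0.
k=0: 0.6 MHz.
k=1: 4.9 MHz, 6.1 MHz.
k=2: 10.4 MHz, 11.6 MHz.
k=3: 15.9 MHz, 17.1 MHz.
Within [4.7 MHz, 11.1 MHz]: 4.9 MHz, 6.1 MHz, 10.4 MHz.

4.9 MHz, 6.1 MHz, 10.4 MHz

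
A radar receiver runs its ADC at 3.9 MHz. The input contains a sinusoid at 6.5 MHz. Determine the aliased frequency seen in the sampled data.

6.5 MHz mod fs = 2.6 MHz.
2.6 MHz > fs/2 = 1.95 MHz, folds to fs − 2.6 MHz = 1.3 MHz.

1.3 MHz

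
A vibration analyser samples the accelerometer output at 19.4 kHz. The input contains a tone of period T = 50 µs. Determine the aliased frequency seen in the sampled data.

T = 50 µs → f = 1/T = 20 kHz.
20 kHz mod fs = 0.6 kHz.
0.6 kHz ≤ fs/2 = 9.7 kHz, appears at 0.6 kHz.

0.6 kHz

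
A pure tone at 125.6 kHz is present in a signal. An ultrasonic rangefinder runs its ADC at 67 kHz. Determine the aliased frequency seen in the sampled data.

125.6 kHz mod fs = 58.6 kHz.
58.6 kHz > fs/2 = 33.5 kHz, folds to fs − 58.6 kHz = 8.4 kHz.

8.4 kHz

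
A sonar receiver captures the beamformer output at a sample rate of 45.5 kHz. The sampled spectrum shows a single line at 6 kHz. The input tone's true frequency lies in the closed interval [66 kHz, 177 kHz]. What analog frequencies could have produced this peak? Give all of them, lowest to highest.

85 kHz, 97 kHz, 130.5 kHz, 142.5 kHz, 176 kHz

Frequencies that alias to 6 kHz are k·fs ± 6 kHz for integer k ≥ 0.
k=0: 6 kHz.
k=1: 39.5 kHz, 51.5 kHz.
k=2: 85 kHz, 97 kHz.
k=3: 130.5 kHz, 142.5 kHz.
k=4: 176 kHz, 188 kHz.
k=5: 221.5 kHz, 233.5 kHz.
Within [66 kHz, 177 kHz]: 85 kHz, 97 kHz, 130.5 kHz, 142.5 kHz, 176 kHz.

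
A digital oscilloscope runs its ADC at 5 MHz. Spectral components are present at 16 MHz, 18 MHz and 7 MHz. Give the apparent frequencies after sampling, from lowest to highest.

fs/2 = 2.5 MHz.
16 MHz mod fs = 1 MHz.
1 MHz ≤ fs/2 = 2.5 MHz, appears at 1 MHz.
18 MHz mod fs = 3 MHz.
3 MHz > fs/2 = 2.5 MHz, folds to fs − 3 MHz = 2 MHz.
7 MHz mod fs = 2 MHz.
2 MHz ≤ fs/2 = 2.5 MHz, appears at 2 MHz.
Distinct values: {1 MHz, 2 MHz}.

1 MHz, 2 MHz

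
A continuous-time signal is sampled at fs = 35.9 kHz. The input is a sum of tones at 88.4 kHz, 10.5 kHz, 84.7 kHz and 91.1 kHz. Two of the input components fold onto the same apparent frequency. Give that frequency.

fs/2 = 17.95 kHz.
88.4 kHz mod fs = 16.6 kHz.
16.6 kHz ≤ fs/2 = 17.95 kHz, appears at 16.6 kHz.
10.5 kHz ≤ fs/2 = 17.95 kHz, passes unchanged.
84.7 kHz mod fs = 12.9 kHz.
12.9 kHz ≤ fs/2 = 17.95 kHz, appears at 12.9 kHz.
91.1 kHz mod fs = 19.3 kHz.
19.3 kHz > fs/2 = 17.95 kHz, folds to fs − 19.3 kHz = 16.6 kHz.
88.4 kHz and 91.1 kHz both map to 16.6 kHz.

16.6 kHz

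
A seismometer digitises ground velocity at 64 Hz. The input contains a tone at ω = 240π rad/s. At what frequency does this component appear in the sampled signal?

ω = 240π rad/s → f = ω/(2π) = 120 Hz.
120 Hz mod fs = 56 Hz.
56 Hz > fs/2 = 32 Hz, folds to fs − 56 Hz = 8 Hz.

8 Hz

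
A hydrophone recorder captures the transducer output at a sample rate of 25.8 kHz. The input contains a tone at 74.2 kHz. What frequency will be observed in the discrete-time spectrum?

74.2 kHz mod fs = 22.6 kHz.
22.6 kHz > fs/2 = 12.9 kHz, folds to fs − 22.6 kHz = 3.2 kHz.

3.2 kHz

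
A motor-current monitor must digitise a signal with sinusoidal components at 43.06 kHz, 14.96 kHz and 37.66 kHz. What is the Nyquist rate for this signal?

Highest-frequency component: 43.06 kHz.
Nyquist rate = 2 × 43.06 kHz = 86.12 kHz.

86.12 kHz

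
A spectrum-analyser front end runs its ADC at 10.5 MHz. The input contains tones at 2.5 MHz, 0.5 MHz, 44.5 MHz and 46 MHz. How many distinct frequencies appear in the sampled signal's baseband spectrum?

fs/2 = 5.25 MHz.
2.5 MHz ≤ fs/2 = 5.25 MHz, passes unchanged.
0.5 MHz ≤ fs/2 = 5.25 MHz, passes unchanged.
44.5 MHz mod fs = 2.5 MHz.
2.5 MHz ≤ fs/2 = 5.25 MHz, appears at 2.5 MHz.
46 MHz mod fs = 4 MHz.
4 MHz ≤ fs/2 = 5.25 MHz, appears at 4 MHz.
Distinct values: {0.5 MHz, 2.5 MHz, 4 MHz} → 3.

3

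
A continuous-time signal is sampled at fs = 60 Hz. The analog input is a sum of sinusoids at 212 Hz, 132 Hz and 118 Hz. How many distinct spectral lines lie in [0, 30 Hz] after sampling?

3

fs/2 = 30 Hz.
212 Hz mod fs = 32 Hz.
32 Hz > fs/2 = 30 Hz, folds to fs − 32 Hz = 28 Hz.
132 Hz mod fs = 12 Hz.
12 Hz ≤ fs/2 = 30 Hz, appears at 12 Hz.
118 Hz mod fs = 58 Hz.
58 Hz > fs/2 = 30 Hz, folds to fs − 58 Hz = 2 Hz.
Distinct values: {2 Hz, 12 Hz, 28 Hz} → 3.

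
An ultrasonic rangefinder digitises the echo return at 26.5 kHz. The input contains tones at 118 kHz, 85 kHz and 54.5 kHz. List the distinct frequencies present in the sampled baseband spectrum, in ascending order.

1.5 kHz, 5.5 kHz, 12 kHz

fs/2 = 13.25 kHz.
118 kHz mod fs = 12 kHz.
12 kHz ≤ fs/2 = 13.25 kHz, appears at 12 kHz.
85 kHz mod fs = 5.5 kHz.
5.5 kHz ≤ fs/2 = 13.25 kHz, appears at 5.5 kHz.
54.5 kHz mod fs = 1.5 kHz.
1.5 kHz ≤ fs/2 = 13.25 kHz, appears at 1.5 kHz.
Distinct values: {1.5 kHz, 5.5 kHz, 12 kHz}.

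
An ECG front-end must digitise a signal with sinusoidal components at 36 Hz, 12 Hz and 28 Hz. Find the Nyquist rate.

Highest-frequency component: 36 Hz.
Nyquist rate = 2 × 36 Hz = 72 Hz.

72 Hz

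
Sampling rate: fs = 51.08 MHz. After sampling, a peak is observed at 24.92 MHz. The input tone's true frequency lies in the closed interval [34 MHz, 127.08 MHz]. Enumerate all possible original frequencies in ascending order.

76 MHz, 77.24 MHz, 127.08 MHz

Frequencies that alias to 24.92 MHz are k·fs ± 24.92 MHz for integer k ≥ 0.
k=0: 24.92 MHz.
k=1: 26.16 MHz, 76 MHz.
k=2: 77.24 MHz, 127.08 MHz.
k=3: 128.32 MHz, 178.16 MHz.
Within [34 MHz, 127.08 MHz]: 76 MHz, 77.24 MHz, 127.08 MHz.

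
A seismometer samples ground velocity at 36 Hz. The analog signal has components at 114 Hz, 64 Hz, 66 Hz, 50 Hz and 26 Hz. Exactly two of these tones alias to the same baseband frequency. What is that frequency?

6 Hz

fs/2 = 18 Hz.
114 Hz mod fs = 6 Hz.
6 Hz ≤ fs/2 = 18 Hz, appears at 6 Hz.
64 Hz mod fs = 28 Hz.
28 Hz > fs/2 = 18 Hz, folds to fs − 28 Hz = 8 Hz.
66 Hz mod fs = 30 Hz.
30 Hz > fs/2 = 18 Hz, folds to fs − 30 Hz = 6 Hz.
50 Hz mod fs = 14 Hz.
14 Hz ≤ fs/2 = 18 Hz, appears at 14 Hz.
26 Hz > fs/2 = 18 Hz, folds to fs − 26 Hz = 10 Hz.
66 Hz and 114 Hz both map to 6 Hz.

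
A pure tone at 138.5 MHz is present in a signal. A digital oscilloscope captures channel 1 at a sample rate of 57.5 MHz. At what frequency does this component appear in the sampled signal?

23.5 MHz

138.5 MHz mod fs = 23.5 MHz.
23.5 MHz ≤ fs/2 = 28.75 MHz, appears at 23.5 MHz.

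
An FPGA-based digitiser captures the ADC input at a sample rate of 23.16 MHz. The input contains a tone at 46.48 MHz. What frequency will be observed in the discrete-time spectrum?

0.16 MHz

46.48 MHz mod fs = 0.16 MHz.
0.16 MHz ≤ fs/2 = 11.58 MHz, appears at 0.16 MHz.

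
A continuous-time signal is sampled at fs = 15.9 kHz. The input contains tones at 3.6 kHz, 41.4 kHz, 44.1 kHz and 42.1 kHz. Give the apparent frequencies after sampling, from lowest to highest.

3.6 kHz, 5.6 kHz, 6.3 kHz

fs/2 = 7.95 kHz.
3.6 kHz ≤ fs/2 = 7.95 kHz, passes unchanged.
41.4 kHz mod fs = 9.6 kHz.
9.6 kHz > fs/2 = 7.95 kHz, folds to fs − 9.6 kHz = 6.3 kHz.
44.1 kHz mod fs = 12.3 kHz.
12.3 kHz > fs/2 = 7.95 kHz, folds to fs − 12.3 kHz = 3.6 kHz.
42.1 kHz mod fs = 10.3 kHz.
10.3 kHz > fs/2 = 7.95 kHz, folds to fs − 10.3 kHz = 5.6 kHz.
Distinct values: {3.6 kHz, 5.6 kHz, 6.3 kHz}.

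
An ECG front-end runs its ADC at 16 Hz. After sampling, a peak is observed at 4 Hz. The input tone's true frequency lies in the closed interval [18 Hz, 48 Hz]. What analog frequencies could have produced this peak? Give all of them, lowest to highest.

20 Hz, 28 Hz, 36 Hz, 44 Hz

Frequencies that alias to 4 Hz are k·fs ± 4 Hz for integer k ≥ 0.
k=0: 4 Hz.
k=1: 12 Hz, 20 Hz.
k=2: 28 Hz, 36 Hz.
k=3: 44 Hz, 52 Hz.
k=4: 60 Hz, 68 Hz.
Within [18 Hz, 48 Hz]: 20 Hz, 28 Hz, 36 Hz, 44 Hz.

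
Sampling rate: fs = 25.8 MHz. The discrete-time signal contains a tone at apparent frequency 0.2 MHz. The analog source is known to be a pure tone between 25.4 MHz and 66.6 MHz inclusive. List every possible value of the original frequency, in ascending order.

25.6 MHz, 26 MHz, 51.4 MHz, 51.8 MHz

Frequencies that alias to 0.2 MHz are k·fs ± 0.2 MHz for integer k ≥ 0.
k=0: 0.2 MHz.
k=1: 25.6 MHz, 26 MHz.
k=2: 51.4 MHz, 51.8 MHz.
k=3: 77.2 MHz, 77.6 MHz.
Within [25.4 MHz, 66.6 MHz]: 25.6 MHz, 26 MHz, 51.4 MHz, 51.8 MHz.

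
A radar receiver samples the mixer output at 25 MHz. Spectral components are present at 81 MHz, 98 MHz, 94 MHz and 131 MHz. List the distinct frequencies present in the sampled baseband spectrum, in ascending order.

2 MHz, 6 MHz

fs/2 = 12.5 MHz.
81 MHz mod fs = 6 MHz.
6 MHz ≤ fs/2 = 12.5 MHz, appears at 6 MHz.
98 MHz mod fs = 23 MHz.
23 MHz > fs/2 = 12.5 MHz, folds to fs − 23 MHz = 2 MHz.
94 MHz mod fs = 19 MHz.
19 MHz > fs/2 = 12.5 MHz, folds to fs − 19 MHz = 6 MHz.
131 MHz mod fs = 6 MHz.
6 MHz ≤ fs/2 = 12.5 MHz, appears at 6 MHz.
Distinct values: {2 MHz, 6 MHz}.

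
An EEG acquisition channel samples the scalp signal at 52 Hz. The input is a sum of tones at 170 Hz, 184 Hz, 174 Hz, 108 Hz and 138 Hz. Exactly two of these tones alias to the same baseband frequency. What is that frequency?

18 Hz

fs/2 = 26 Hz.
170 Hz mod fs = 14 Hz.
14 Hz ≤ fs/2 = 26 Hz, appears at 14 Hz.
184 Hz mod fs = 28 Hz.
28 Hz > fs/2 = 26 Hz, folds to fs − 28 Hz = 24 Hz.
174 Hz mod fs = 18 Hz.
18 Hz ≤ fs/2 = 26 Hz, appears at 18 Hz.
108 Hz mod fs = 4 Hz.
4 Hz ≤ fs/2 = 26 Hz, appears at 4 Hz.
138 Hz mod fs = 34 Hz.
34 Hz > fs/2 = 26 Hz, folds to fs − 34 Hz = 18 Hz.
138 Hz and 174 Hz both map to 18 Hz.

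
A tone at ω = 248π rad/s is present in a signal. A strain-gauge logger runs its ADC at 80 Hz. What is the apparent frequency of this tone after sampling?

36 Hz

ω = 248π rad/s → f = ω/(2π) = 124 Hz.
124 Hz mod fs = 44 Hz.
44 Hz > fs/2 = 40 Hz, folds to fs − 44 Hz = 36 Hz.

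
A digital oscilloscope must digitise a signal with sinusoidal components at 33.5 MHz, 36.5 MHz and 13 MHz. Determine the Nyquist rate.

Highest-frequency component: 36.5 MHz.
Nyquist rate = 2 × 36.5 MHz = 73 MHz.

73 MHz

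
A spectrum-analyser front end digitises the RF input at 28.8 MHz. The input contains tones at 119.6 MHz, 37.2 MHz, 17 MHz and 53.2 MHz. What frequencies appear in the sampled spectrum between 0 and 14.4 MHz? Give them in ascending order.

4.4 MHz, 8.4 MHz, 11.8 MHz

fs/2 = 14.4 MHz.
119.6 MHz mod fs = 4.4 MHz.
4.4 MHz ≤ fs/2 = 14.4 MHz, appears at 4.4 MHz.
37.2 MHz mod fs = 8.4 MHz.
8.4 MHz ≤ fs/2 = 14.4 MHz, appears at 8.4 MHz.
17 MHz > fs/2 = 14.4 MHz, folds to fs − 17 MHz = 11.8 MHz.
53.2 MHz mod fs = 24.4 MHz.
24.4 MHz > fs/2 = 14.4 MHz, folds to fs − 24.4 MHz = 4.4 MHz.
Distinct values: {4.4 MHz, 8.4 MHz, 11.8 MHz}.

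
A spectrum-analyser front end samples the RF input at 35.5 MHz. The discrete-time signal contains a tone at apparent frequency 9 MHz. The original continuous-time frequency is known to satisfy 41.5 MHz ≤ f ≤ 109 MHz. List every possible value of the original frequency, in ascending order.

Frequencies that alias to 9 MHz are k·fs ± 9 MHz for integer k ≥ 0.
k=0: 9 MHz.
k=1: 26.5 MHz, 44.5 MHz.
k=2: 62 MHz, 80 MHz.
k=3: 97.5 MHz, 115.5 MHz.
k=4: 133 MHz, 151 MHz.
Within [41.5 MHz, 109 MHz]: 44.5 MHz, 62 MHz, 80 MHz, 97.5 MHz.

44.5 MHz, 62 MHz, 80 MHz, 97.5 MHz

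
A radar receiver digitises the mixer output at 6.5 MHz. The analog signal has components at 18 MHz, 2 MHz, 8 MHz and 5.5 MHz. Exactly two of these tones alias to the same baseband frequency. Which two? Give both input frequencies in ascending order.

8 MHz, 18 MHz

fs/2 = 3.25 MHz.
18 MHz mod fs = 5 MHz.
5 MHz > fs/2 = 3.25 MHz, folds to fs − 5 MHz = 1.5 MHz.
2 MHz ≤ fs/2 = 3.25 MHz, passes unchanged.
8 MHz mod fs = 1.5 MHz.
1.5 MHz ≤ fs/2 = 3.25 MHz, appears at 1.5 MHz.
5.5 MHz > fs/2 = 3.25 MHz, folds to fs − 5.5 MHz = 1 MHz.
8 MHz and 18 MHz both map to 1.5 MHz.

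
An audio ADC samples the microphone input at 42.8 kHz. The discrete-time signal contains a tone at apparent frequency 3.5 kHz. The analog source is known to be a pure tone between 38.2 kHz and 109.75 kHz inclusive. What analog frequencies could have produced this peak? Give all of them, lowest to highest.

39.3 kHz, 46.3 kHz, 82.1 kHz, 89.1 kHz

Frequencies that alias to 3.5 kHz are k·fs ± 3.5 kHz for integer k ≥ 0.
k=0: 3.5 kHz.
k=1: 39.3 kHz, 46.3 kHz.
k=2: 82.1 kHz, 89.1 kHz.
k=3: 124.9 kHz, 131.9 kHz.
Within [38.2 kHz, 109.75 kHz]: 39.3 kHz, 46.3 kHz, 82.1 kHz, 89.1 kHz.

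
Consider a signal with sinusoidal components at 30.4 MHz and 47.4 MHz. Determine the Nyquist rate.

94.8 MHz

Highest-frequency component: 47.4 MHz.
Nyquist rate = 2 × 47.4 MHz = 94.8 MHz.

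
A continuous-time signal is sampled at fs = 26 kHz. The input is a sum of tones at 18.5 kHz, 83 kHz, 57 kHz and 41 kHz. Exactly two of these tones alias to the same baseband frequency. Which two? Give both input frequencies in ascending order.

57 kHz, 83 kHz

fs/2 = 13 kHz.
18.5 kHz > fs/2 = 13 kHz, folds to fs − 18.5 kHz = 7.5 kHz.
83 kHz mod fs = 5 kHz.
5 kHz ≤ fs/2 = 13 kHz, appears at 5 kHz.
57 kHz mod fs = 5 kHz.
5 kHz ≤ fs/2 = 13 kHz, appears at 5 kHz.
41 kHz mod fs = 15 kHz.
15 kHz > fs/2 = 13 kHz, folds to fs − 15 kHz = 11 kHz.
57 kHz and 83 kHz both map to 5 kHz.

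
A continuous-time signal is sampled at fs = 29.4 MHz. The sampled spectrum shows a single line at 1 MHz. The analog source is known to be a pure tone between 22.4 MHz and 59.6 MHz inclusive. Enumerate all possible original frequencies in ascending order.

28.4 MHz, 30.4 MHz, 57.8 MHz

Frequencies that alias to 1 MHz are k·fs ± 1 MHz for integer k ≥ 0.
k=0: 1 MHz.
k=1: 28.4 MHz, 30.4 MHz.
k=2: 57.8 MHz, 59.8 MHz.
k=3: 87.2 MHz, 89.2 MHz.
Within [22.4 MHz, 59.6 MHz]: 28.4 MHz, 30.4 MHz, 57.8 MHz.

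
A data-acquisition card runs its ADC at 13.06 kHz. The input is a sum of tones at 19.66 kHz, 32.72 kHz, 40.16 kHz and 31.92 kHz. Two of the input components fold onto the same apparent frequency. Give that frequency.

fs/2 = 6.53 kHz.
19.66 kHz mod fs = 6.6 kHz.
6.6 kHz > fs/2 = 6.53 kHz, folds to fs − 6.6 kHz = 6.46 kHz.
32.72 kHz mod fs = 6.6 kHz.
6.6 kHz > fs/2 = 6.53 kHz, folds to fs − 6.6 kHz = 6.46 kHz.
40.16 kHz mod fs = 0.98 kHz.
0.98 kHz ≤ fs/2 = 6.53 kHz, appears at 0.98 kHz.
31.92 kHz mod fs = 5.8 kHz.
5.8 kHz ≤ fs/2 = 6.53 kHz, appears at 5.8 kHz.
19.66 kHz and 32.72 kHz both map to 6.46 kHz.

6.46 kHz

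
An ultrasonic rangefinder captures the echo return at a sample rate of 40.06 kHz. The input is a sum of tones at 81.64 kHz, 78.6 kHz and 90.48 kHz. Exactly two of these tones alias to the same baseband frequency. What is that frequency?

fs/2 = 20.03 kHz.
81.64 kHz mod fs = 1.52 kHz.
1.52 kHz ≤ fs/2 = 20.03 kHz, appears at 1.52 kHz.
78.6 kHz mod fs = 38.54 kHz.
38.54 kHz > fs/2 = 20.03 kHz, folds to fs − 38.54 kHz = 1.52 kHz.
90.48 kHz mod fs = 10.36 kHz.
10.36 kHz ≤ fs/2 = 20.03 kHz, appears at 10.36 kHz.
78.6 kHz and 81.64 kHz both map to 1.52 kHz.

1.52 kHz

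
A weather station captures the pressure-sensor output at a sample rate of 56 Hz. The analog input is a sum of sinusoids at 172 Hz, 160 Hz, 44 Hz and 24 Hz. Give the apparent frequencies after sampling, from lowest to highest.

4 Hz, 8 Hz, 12 Hz, 24 Hz

fs/2 = 28 Hz.
172 Hz mod fs = 4 Hz.
4 Hz ≤ fs/2 = 28 Hz, appears at 4 Hz.
160 Hz mod fs = 48 Hz.
48 Hz > fs/2 = 28 Hz, folds to fs − 48 Hz = 8 Hz.
44 Hz > fs/2 = 28 Hz, folds to fs − 44 Hz = 12 Hz.
24 Hz ≤ fs/2 = 28 Hz, passes unchanged.
Distinct values: {4 Hz, 8 Hz, 12 Hz, 24 Hz}.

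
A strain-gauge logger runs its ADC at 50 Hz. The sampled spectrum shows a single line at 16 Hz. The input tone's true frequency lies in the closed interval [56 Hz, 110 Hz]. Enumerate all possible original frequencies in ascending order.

66 Hz, 84 Hz

Frequencies that alias to 16 Hz are k·fs ± 16 Hz for integer k ≥ 0.
k=0: 16 Hz.
k=1: 34 Hz, 66 Hz.
k=2: 84 Hz, 116 Hz.
k=3: 134 Hz, 166 Hz.
Within [56 Hz, 110 Hz]: 66 Hz, 84 Hz.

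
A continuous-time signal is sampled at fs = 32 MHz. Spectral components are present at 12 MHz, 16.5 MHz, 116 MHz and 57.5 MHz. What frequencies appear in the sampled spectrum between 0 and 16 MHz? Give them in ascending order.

6.5 MHz, 12 MHz, 15.5 MHz

fs/2 = 16 MHz.
12 MHz ≤ fs/2 = 16 MHz, passes unchanged.
16.5 MHz > fs/2 = 16 MHz, folds to fs − 16.5 MHz = 15.5 MHz.
116 MHz mod fs = 20 MHz.
20 MHz > fs/2 = 16 MHz, folds to fs − 20 MHz = 12 MHz.
57.5 MHz mod fs = 25.5 MHz.
25.5 MHz > fs/2 = 16 MHz, folds to fs − 25.5 MHz = 6.5 MHz.
Distinct values: {6.5 MHz, 12 MHz, 15.5 MHz}.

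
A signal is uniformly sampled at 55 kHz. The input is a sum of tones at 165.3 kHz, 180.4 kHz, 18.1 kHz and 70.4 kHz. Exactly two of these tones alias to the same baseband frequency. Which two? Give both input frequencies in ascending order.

fs/2 = 27.5 kHz.
165.3 kHz mod fs = 0.3 kHz.
0.3 kHz ≤ fs/2 = 27.5 kHz, appears at 0.3 kHz.
180.4 kHz mod fs = 15.4 kHz.
15.4 kHz ≤ fs/2 = 27.5 kHz, appears at 15.4 kHz.
18.1 kHz ≤ fs/2 = 27.5 kHz, passes unchanged.
70.4 kHz mod fs = 15.4 kHz.
15.4 kHz ≤ fs/2 = 27.5 kHz, appears at 15.4 kHz.
70.4 kHz and 180.4 kHz both map to 15.4 kHz.

70.4 kHz, 180.4 kHz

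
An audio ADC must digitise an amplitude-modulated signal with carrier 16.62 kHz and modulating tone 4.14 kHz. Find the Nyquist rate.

AM sidebands sit at fc ± fm = 12.48 kHz and 20.76 kHz.
Highest-frequency component: 20.76 kHz.
Nyquist rate = 2 × 20.76 kHz = 41.52 kHz.

41.52 kHz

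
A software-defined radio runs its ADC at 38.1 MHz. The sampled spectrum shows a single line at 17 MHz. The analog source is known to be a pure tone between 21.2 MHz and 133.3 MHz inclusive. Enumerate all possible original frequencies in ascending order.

55.1 MHz, 59.2 MHz, 93.2 MHz, 97.3 MHz, 131.3 MHz

Frequencies that alias to 17 MHz are k·fs ± 17 MHz for integer k ≥ 0.
k=0: 17 MHz.
k=1: 21.1 MHz, 55.1 MHz.
k=2: 59.2 MHz, 93.2 MHz.
k=3: 97.3 MHz, 131.3 MHz.
k=4: 135.4 MHz, 169.4 MHz.
Within [21.2 MHz, 133.3 MHz]: 55.1 MHz, 59.2 MHz, 93.2 MHz, 97.3 MHz, 131.3 MHz.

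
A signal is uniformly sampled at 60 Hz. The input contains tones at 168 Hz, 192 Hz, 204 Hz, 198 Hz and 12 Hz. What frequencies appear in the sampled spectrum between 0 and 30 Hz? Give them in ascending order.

fs/2 = 30 Hz.
168 Hz mod fs = 48 Hz.
48 Hz > fs/2 = 30 Hz, folds to fs − 48 Hz = 12 Hz.
192 Hz mod fs = 12 Hz.
12 Hz ≤ fs/2 = 30 Hz, appears at 12 Hz.
204 Hz mod fs = 24 Hz.
24 Hz ≤ fs/2 = 30 Hz, appears at 24 Hz.
198 Hz mod fs = 18 Hz.
18 Hz ≤ fs/2 = 30 Hz, appears at 18 Hz.
12 Hz ≤ fs/2 = 30 Hz, passes unchanged.
Distinct values: {12 Hz, 18 Hz, 24 Hz}.

12 Hz, 18 Hz, 24 Hz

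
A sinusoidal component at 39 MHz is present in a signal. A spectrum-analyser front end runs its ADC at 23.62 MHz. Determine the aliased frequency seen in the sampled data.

8.24 MHz

39 MHz mod fs = 15.38 MHz.
15.38 MHz > fs/2 = 11.81 MHz, folds to fs − 15.38 MHz = 8.24 MHz.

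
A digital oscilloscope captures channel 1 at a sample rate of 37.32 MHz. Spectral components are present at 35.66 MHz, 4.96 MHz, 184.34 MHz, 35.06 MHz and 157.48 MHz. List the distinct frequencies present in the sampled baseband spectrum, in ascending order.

fs/2 = 18.66 MHz.
35.66 MHz > fs/2 = 18.66 MHz, folds to fs − 35.66 MHz = 1.66 MHz.
4.96 MHz ≤ fs/2 = 18.66 MHz, passes unchanged.
184.34 MHz mod fs = 35.06 MHz.
35.06 MHz > fs/2 = 18.66 MHz, folds to fs − 35.06 MHz = 2.26 MHz.
35.06 MHz > fs/2 = 18.66 MHz, folds to fs − 35.06 MHz = 2.26 MHz.
157.48 MHz mod fs = 8.2 MHz.
8.2 MHz ≤ fs/2 = 18.66 MHz, appears at 8.2 MHz.
Distinct values: {1.66 MHz, 2.26 MHz, 4.96 MHz, 8.2 MHz}.

1.66 MHz, 2.26 MHz, 4.96 MHz, 8.2 MHz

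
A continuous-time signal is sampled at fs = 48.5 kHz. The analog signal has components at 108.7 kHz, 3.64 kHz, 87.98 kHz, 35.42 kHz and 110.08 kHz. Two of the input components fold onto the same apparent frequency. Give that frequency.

13.08 kHz

fs/2 = 24.25 kHz.
108.7 kHz mod fs = 11.7 kHz.
11.7 kHz ≤ fs/2 = 24.25 kHz, appears at 11.7 kHz.
3.64 kHz ≤ fs/2 = 24.25 kHz, passes unchanged.
87.98 kHz mod fs = 39.48 kHz.
39.48 kHz > fs/2 = 24.25 kHz, folds to fs − 39.48 kHz = 9.02 kHz.
35.42 kHz > fs/2 = 24.25 kHz, folds to fs − 35.42 kHz = 13.08 kHz.
110.08 kHz mod fs = 13.08 kHz.
13.08 kHz ≤ fs/2 = 24.25 kHz, appears at 13.08 kHz.
35.42 kHz and 110.08 kHz both map to 13.08 kHz.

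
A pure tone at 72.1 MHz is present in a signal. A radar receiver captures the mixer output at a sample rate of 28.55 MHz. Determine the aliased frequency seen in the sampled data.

72.1 MHz mod fs = 15 MHz.
15 MHz > fs/2 = 14.275 MHz, folds to fs − 15 MHz = 13.55 MHz.

13.55 MHz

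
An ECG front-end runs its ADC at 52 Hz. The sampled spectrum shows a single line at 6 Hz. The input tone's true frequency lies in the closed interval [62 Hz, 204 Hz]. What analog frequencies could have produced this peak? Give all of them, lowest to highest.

Frequencies that alias to 6 Hz are k·fs ± 6 Hz for integer k ≥ 0.
k=0: 6 Hz.
k=1: 46 Hz, 58 Hz.
k=2: 98 Hz, 110 Hz.
k=3: 150 Hz, 162 Hz.
k=4: 202 Hz, 214 Hz.
k=5: 254 Hz, 266 Hz.
Within [62 Hz, 204 Hz]: 98 Hz, 110 Hz, 150 Hz, 162 Hz, 202 Hz.

98 Hz, 110 Hz, 150 Hz, 162 Hz, 202 Hz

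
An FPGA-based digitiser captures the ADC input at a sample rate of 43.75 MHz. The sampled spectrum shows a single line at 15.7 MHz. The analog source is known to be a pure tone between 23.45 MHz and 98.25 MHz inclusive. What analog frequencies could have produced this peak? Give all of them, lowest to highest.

Frequencies that alias to 15.7 MHz are k·fs ± 15.7 MHz for integer k ≥ 0.
k=0: 15.7 MHz.
k=1: 28.05 MHz, 59.45 MHz.
k=2: 71.8 MHz, 103.2 MHz.
k=3: 115.55 MHz, 146.95 MHz.
Within [23.45 MHz, 98.25 MHz]: 28.05 MHz, 59.45 MHz, 71.8 MHz.

28.05 MHz, 59.45 MHz, 71.8 MHz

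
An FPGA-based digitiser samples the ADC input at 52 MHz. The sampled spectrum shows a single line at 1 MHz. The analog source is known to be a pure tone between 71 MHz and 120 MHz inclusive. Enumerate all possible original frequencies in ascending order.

103 MHz, 105 MHz

Frequencies that alias to 1 MHz are k·fs ± 1 MHz for integer k ≥ 0.
k=0: 1 MHz.
k=1: 51 MHz, 53 MHz.
k=2: 103 MHz, 105 MHz.
k=3: 155 MHz, 157 MHz.
Within [71 MHz, 120 MHz]: 103 MHz, 105 MHz.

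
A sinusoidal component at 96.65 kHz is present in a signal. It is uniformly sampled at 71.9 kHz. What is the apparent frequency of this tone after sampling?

96.65 kHz mod fs = 24.75 kHz.
24.75 kHz ≤ fs/2 = 35.95 kHz, appears at 24.75 kHz.

24.75 kHz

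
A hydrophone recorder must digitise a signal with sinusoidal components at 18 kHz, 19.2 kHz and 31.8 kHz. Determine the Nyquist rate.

Highest-frequency component: 31.8 kHz.
Nyquist rate = 2 × 31.8 kHz = 63.6 kHz.

63.6 kHz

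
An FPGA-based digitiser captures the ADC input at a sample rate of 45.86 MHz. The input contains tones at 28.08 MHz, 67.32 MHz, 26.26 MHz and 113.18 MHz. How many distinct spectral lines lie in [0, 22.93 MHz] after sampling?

fs/2 = 22.93 MHz.
28.08 MHz > fs/2 = 22.93 MHz, folds to fs − 28.08 MHz = 17.78 MHz.
67.32 MHz mod fs = 21.46 MHz.
21.46 MHz ≤ fs/2 = 22.93 MHz, appears at 21.46 MHz.
26.26 MHz > fs/2 = 22.93 MHz, folds to fs − 26.26 MHz = 19.6 MHz.
113.18 MHz mod fs = 21.46 MHz.
21.46 MHz ≤ fs/2 = 22.93 MHz, appears at 21.46 MHz.
Distinct values: {17.78 MHz, 19.6 MHz, 21.46 MHz} → 3.

3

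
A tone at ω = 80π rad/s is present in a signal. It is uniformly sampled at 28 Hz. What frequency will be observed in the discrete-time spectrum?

ω = 80π rad/s → f = ω/(2π) = 40 Hz.
40 Hz mod fs = 12 Hz.
12 Hz ≤ fs/2 = 14 Hz, appears at 12 Hz.

12 Hz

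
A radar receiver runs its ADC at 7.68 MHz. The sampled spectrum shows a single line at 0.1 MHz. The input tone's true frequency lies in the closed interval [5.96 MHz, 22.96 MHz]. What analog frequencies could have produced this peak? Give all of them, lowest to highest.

Frequencies that alias to 0.1 MHz are k·fs ± 0.1 MHz for integer k ≥ 0.
k=0: 0.1 MHz.
k=1: 7.58 MHz, 7.78 MHz.
k=2: 15.26 MHz, 15.46 MHz.
k=3: 22.94 MHz, 23.14 MHz.
k=4: 30.62 MHz, 30.82 MHz.
Within [5.96 MHz, 22.96 MHz]: 7.58 MHz, 7.78 MHz, 15.26 MHz, 15.46 MHz, 22.94 MHz.

7.58 MHz, 7.78 MHz, 15.26 MHz, 15.46 MHz, 22.94 MHz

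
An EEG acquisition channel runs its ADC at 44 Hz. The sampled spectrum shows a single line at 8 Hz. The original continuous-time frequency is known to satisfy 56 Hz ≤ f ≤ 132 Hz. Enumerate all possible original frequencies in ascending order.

Frequencies that alias to 8 Hz are k·fs ± 8 Hz for integer k ≥ 0.
k=0: 8 Hz.
k=1: 36 Hz, 52 Hz.
k=2: 80 Hz, 96 Hz.
k=3: 124 Hz, 140 Hz.
k=4: 168 Hz, 184 Hz.
Within [56 Hz, 132 Hz]: 80 Hz, 96 Hz, 124 Hz.

80 Hz, 96 Hz, 124 Hz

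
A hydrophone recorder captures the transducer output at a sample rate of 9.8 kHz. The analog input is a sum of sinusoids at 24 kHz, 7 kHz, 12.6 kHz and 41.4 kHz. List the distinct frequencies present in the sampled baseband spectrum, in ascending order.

fs/2 = 4.9 kHz.
24 kHz mod fs = 4.4 kHz.
4.4 kHz ≤ fs/2 = 4.9 kHz, appears at 4.4 kHz.
7 kHz > fs/2 = 4.9 kHz, folds to fs − 7 kHz = 2.8 kHz.
12.6 kHz mod fs = 2.8 kHz.
2.8 kHz ≤ fs/2 = 4.9 kHz, appears at 2.8 kHz.
41.4 kHz mod fs = 2.2 kHz.
2.2 kHz ≤ fs/2 = 4.9 kHz, appears at 2.2 kHz.
Distinct values: {2.2 kHz, 2.8 kHz, 4.4 kHz}.

2.2 kHz, 2.8 kHz, 4.4 kHz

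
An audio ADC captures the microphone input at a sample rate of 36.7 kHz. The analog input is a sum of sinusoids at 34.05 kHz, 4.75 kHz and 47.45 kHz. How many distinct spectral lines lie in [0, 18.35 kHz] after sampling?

3

fs/2 = 18.35 kHz.
34.05 kHz > fs/2 = 18.35 kHz, folds to fs − 34.05 kHz = 2.65 kHz.
4.75 kHz ≤ fs/2 = 18.35 kHz, passes unchanged.
47.45 kHz mod fs = 10.75 kHz.
10.75 kHz ≤ fs/2 = 18.35 kHz, appears at 10.75 kHz.
Distinct values: {2.65 kHz, 4.75 kHz, 10.75 kHz} → 3.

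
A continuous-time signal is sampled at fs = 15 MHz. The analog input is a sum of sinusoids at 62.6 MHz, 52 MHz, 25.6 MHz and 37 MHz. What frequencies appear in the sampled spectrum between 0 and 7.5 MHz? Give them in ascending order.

fs/2 = 7.5 MHz.
62.6 MHz mod fs = 2.6 MHz.
2.6 MHz ≤ fs/2 = 7.5 MHz, appears at 2.6 MHz.
52 MHz mod fs = 7 MHz.
7 MHz ≤ fs/2 = 7.5 MHz, appears at 7 MHz.
25.6 MHz mod fs = 10.6 MHz.
10.6 MHz > fs/2 = 7.5 MHz, folds to fs − 10.6 MHz = 4.4 MHz.
37 MHz mod fs = 7 MHz.
7 MHz ≤ fs/2 = 7.5 MHz, appears at 7 MHz.
Distinct values: {2.6 MHz, 4.4 MHz, 7 MHz}.

2.6 MHz, 4.4 MHz, 7 MHz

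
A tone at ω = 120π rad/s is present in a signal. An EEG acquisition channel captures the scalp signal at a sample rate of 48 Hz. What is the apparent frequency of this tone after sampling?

12 Hz

ω = 120π rad/s → f = ω/(2π) = 60 Hz.
60 Hz mod fs = 12 Hz.
12 Hz ≤ fs/2 = 24 Hz, appears at 12 Hz.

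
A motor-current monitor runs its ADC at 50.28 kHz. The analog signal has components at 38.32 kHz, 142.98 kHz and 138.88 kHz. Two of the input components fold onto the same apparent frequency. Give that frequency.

11.96 kHz

fs/2 = 25.14 kHz.
38.32 kHz > fs/2 = 25.14 kHz, folds to fs − 38.32 kHz = 11.96 kHz.
142.98 kHz mod fs = 42.42 kHz.
42.42 kHz > fs/2 = 25.14 kHz, folds to fs − 42.42 kHz = 7.86 kHz.
138.88 kHz mod fs = 38.32 kHz.
38.32 kHz > fs/2 = 25.14 kHz, folds to fs − 38.32 kHz = 11.96 kHz.
38.32 kHz and 138.88 kHz both map to 11.96 kHz.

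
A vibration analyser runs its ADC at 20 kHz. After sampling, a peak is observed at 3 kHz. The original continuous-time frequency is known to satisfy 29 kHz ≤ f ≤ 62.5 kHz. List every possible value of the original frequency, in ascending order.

37 kHz, 43 kHz, 57 kHz

Frequencies that alias to 3 kHz are k·fs ± 3 kHz for integer k ≥ 0.
k=0: 3 kHz.
k=1: 17 kHz, 23 kHz.
k=2: 37 kHz, 43 kHz.
k=3: 57 kHz, 63 kHz.
k=4: 77 kHz, 83 kHz.
Within [29 kHz, 62.5 kHz]: 37 kHz, 43 kHz, 57 kHz.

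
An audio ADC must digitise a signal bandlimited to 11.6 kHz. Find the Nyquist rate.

23.2 kHz

Nyquist rate = 2 × 11.6 kHz = 23.2 kHz.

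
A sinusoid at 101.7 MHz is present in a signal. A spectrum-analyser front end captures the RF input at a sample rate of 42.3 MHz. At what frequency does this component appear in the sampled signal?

101.7 MHz mod fs = 17.1 MHz.
17.1 MHz ≤ fs/2 = 21.15 MHz, appears at 17.1 MHz.

17.1 MHz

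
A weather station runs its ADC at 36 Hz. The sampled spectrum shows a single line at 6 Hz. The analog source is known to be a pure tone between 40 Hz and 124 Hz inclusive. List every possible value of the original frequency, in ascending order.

42 Hz, 66 Hz, 78 Hz, 102 Hz, 114 Hz

Frequencies that alias to 6 Hz are k·fs ± 6 Hz for integer k ≥ 0.
k=0: 6 Hz.
k=1: 30 Hz, 42 Hz.
k=2: 66 Hz, 78 Hz.
k=3: 102 Hz, 114 Hz.
k=4: 138 Hz, 150 Hz.
Within [40 Hz, 124 Hz]: 42 Hz, 66 Hz, 78 Hz, 102 Hz, 114 Hz.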